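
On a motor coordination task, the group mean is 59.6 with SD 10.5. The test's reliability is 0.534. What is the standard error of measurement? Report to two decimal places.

7.17

SEM = SD · √(1 − ρ) = 10.5 × √0.466 = 10.5 × 0.6826 = 7.168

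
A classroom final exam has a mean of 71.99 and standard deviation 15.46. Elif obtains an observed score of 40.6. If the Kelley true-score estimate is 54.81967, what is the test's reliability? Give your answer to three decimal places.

0.547

T̂ = ρX + (1 − ρ)μ  ⇒  T̂ − μ = ρ(X − μ)
ρ = (T̂ − μ)/(X − μ) = (54.81967 − 71.99) / (40.6 − 71.99) = -17.17033 / -31.39 = 0.54700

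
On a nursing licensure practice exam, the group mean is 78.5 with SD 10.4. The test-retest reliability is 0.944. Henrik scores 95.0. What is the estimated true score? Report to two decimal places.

94.08

T̂ = ρX + (1 − ρ)μ
  = 0.944 × 95.0 + 0.056 × 78.5
  = 89.6800 + 4.3960
  = 94.076
  ≈ 94.08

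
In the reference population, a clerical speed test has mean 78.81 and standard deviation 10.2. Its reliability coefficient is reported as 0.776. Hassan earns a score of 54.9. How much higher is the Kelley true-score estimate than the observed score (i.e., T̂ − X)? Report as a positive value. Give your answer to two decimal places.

T̂ = 0.776(54.9) + 0.224(78.81) = 42.6024 + 17.65344 = 60.2558 → 60.256
T̂ − X = 60.256 − 54.9 = 5.356 → 5.36

5.36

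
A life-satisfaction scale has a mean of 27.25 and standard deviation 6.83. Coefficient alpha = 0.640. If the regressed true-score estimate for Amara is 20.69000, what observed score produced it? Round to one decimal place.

17.0

T̂ = ρX + (1 − ρ)μ  ⇒  X = (T̂ − (1 − ρ)μ) / ρ
X = (20.69000 − 0.360 × 27.25) / 0.640 = (20.69000 − 9.81000) / 0.640 = 10.88000 / 0.640 = 17.000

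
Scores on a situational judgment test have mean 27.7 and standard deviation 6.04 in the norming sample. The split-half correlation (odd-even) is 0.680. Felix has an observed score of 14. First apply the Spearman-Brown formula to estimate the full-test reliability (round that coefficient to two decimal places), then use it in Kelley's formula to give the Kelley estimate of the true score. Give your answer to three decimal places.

Spearman-Brown: ρ = 2r/(1 + r) = 2(0.680)/(1 + 0.680) = 1.3600/1.680 = 0.8095 → 0.81
Weight the observed score by reliability and the mean by (1 − reliability): T̂ = 0.81·14 + 0.19·27.7 = 11.34 + 5.263 = 16.6030.

16.603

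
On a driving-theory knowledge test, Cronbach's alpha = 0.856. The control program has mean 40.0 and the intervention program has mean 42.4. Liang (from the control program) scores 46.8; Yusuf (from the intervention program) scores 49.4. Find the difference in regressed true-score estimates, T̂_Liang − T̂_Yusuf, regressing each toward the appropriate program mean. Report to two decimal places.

-2.57

T̂_Liang = 0.856(46.8) + 0.144(40.0) = 45.8208
T̂_Yusuf = 0.856(49.4) + 0.144(42.4) = 48.3920
Difference = 45.8208 − 48.3920 = -2.5712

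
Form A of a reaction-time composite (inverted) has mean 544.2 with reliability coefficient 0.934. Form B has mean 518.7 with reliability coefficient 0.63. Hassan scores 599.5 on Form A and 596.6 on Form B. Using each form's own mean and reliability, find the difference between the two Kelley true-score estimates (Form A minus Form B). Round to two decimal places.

28.07

T̂_A = 0.934(599.5) + 0.066(544.2) = 595.8502
T̂_B = 0.63(596.6) + 0.37(518.7) = 567.7770
T̂_A − T̂_B = 28.0732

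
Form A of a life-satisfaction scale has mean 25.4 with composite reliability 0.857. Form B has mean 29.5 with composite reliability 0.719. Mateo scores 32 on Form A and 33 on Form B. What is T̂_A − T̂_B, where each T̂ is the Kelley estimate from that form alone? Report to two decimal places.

-0.96

T̂_A = 0.857(32) + 0.143(25.4) = 31.0562
T̂_B = 0.719(33) + 0.281(29.5) = 32.0165
T̂_A − T̂_B = -0.9603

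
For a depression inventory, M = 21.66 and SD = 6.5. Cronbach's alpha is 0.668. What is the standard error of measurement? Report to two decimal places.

3.75

SEM = SD · √(1 − ρ) = 6.5 × √0.332 = 6.5 × 0.5762 = 3.745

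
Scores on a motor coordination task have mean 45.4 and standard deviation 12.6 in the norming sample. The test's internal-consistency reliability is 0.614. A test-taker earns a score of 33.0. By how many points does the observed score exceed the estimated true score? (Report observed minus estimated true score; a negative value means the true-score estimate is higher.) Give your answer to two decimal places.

-4.79

T̂ = ρX + (1 − ρ)μ
  = 0.614 × 33.0 + 0.386 × 45.4
  = 20.2620 + 17.5244
  = 37.7864
  ≈ 37.786
X − T̂ = 33.0 − 37.786 = -4.786 → -4.79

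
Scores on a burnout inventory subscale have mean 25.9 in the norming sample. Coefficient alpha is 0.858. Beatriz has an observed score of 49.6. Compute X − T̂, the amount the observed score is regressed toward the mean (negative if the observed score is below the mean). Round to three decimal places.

Kelley's formula gives T̂ = 0.858·49.6 + 0.142·25.9 = 42.5568 + 3.6778 = 46.23460.
X − T̂ = 49.6 − 46.2346 = 3.3654 → 3.365

3.365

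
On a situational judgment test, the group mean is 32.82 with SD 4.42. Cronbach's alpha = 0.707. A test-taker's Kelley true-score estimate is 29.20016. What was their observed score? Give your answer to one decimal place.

27.7

T̂ = ρX + (1 − ρ)μ  ⇒  X = (T̂ − (1 − ρ)μ) / ρ
X = (29.20016 − 0.293 × 32.82) / 0.707 = (29.20016 − 9.61626) / 0.707 = 19.58390 / 0.707 = 27.700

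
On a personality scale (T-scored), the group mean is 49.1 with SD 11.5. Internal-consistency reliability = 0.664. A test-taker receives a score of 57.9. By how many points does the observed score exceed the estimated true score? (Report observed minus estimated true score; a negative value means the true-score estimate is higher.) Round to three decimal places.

T̂ = 0.664(57.9) + 0.336(49.1) = 38.4456 + 16.4976 = 54.94320 → 54.9432
X − T̂ = 57.9 − 54.9432 = 2.9568 → 2.957

2.957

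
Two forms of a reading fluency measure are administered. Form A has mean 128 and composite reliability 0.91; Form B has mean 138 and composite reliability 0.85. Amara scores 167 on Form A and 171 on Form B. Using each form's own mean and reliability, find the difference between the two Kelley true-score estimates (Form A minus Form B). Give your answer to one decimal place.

-2.6

T̂_A = 0.91(167) + 0.09(128) = 163.490
T̂_B = 0.85(171) + 0.15(138) = 166.050
T̂_A − T̂_B = -2.560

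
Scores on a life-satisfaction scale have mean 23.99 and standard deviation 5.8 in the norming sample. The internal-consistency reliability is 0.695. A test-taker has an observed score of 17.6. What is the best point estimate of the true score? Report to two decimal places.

19.55

T̂ = 0.695(17.6) + 0.305(23.99) = 12.2320 + 7.31695 = 19.549 → 19.55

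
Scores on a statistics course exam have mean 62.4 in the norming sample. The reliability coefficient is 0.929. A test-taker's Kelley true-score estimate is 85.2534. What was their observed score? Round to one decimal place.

87.0

T̂ = ρX + (1 − ρ)μ  ⇒  X = (T̂ − (1 − ρ)μ) / ρ
X = (85.2534 − 0.071 × 62.4) / 0.929 = (85.2534 − 4.4304) / 0.929 = 80.8230 / 0.929 = 87.000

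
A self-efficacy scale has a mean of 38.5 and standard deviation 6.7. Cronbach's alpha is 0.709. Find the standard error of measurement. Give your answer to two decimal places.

SEM = SD · √(1 − ρ) = 6.7 × √0.291 = 6.7 × 0.5394 = 3.614

3.61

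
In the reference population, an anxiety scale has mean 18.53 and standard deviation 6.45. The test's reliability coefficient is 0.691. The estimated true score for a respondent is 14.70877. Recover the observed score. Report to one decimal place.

13.0

T̂ = ρX + (1 − ρ)μ  ⇒  X = (T̂ − (1 − ρ)μ) / ρ
X = (14.70877 − 0.309 × 18.53) / 0.691 = (14.70877 − 5.72577) / 0.691 = 8.98300 / 0.691 = 13.000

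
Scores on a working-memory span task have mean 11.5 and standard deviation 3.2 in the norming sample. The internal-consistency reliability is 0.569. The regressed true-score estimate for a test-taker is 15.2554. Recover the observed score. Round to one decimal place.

18.1

T̂ = ρX + (1 − ρ)μ  ⇒  X = (T̂ − (1 − ρ)μ) / ρ
X = (15.2554 − 0.431 × 11.5) / 0.569 = (15.2554 − 4.9565) / 0.569 = 10.2989 / 0.569 = 18.100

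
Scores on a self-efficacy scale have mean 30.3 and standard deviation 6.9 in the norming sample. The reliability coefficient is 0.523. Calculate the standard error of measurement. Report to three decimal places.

4.765

SEM = SD · √(1 − ρ) = 6.9 × √0.477 = 6.9 × 0.6907 = 4.7655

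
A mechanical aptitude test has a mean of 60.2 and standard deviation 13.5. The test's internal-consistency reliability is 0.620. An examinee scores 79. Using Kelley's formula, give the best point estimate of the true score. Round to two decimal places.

T̂ = 0.620(79) + 0.380(60.2) = 48.980 + 22.8760 = 71.856 → 71.86

71.86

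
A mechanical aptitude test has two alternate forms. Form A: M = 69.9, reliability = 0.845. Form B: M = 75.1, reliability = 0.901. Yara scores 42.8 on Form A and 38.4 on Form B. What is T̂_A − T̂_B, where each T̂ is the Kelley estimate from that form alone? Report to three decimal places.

4.967

T̂_A = 0.845(42.8) + 0.155(69.9) = 47.00050
T̂_B = 0.901(38.4) + 0.099(75.1) = 42.03330
T̂_A − T̂_B = 4.96720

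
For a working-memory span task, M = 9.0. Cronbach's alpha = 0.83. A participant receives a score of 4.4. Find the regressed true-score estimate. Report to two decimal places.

5.18

T̂ = ρX + (1 − ρ)μ
  = 0.83 × 4.4 + 0.17 × 9.0
  = 3.652 + 1.530
  = 5.182
  ≈ 5.18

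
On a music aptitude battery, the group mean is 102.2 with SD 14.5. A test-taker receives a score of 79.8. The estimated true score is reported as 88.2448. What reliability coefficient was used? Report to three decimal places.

0.623

T̂ = ρX + (1 − ρ)μ  ⇒  T̂ − μ = ρ(X − μ)
ρ = (T̂ − μ)/(X − μ) = (88.2448 − 102.2) / (79.8 − 102.2) = -13.9552 / -22.4 = 0.62300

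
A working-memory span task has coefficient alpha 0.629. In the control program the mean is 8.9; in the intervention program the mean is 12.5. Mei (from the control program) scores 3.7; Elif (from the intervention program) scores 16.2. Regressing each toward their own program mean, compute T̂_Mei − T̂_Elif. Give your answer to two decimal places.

-9.20

T̂_Mei = 0.629(3.7) + 0.371(8.9) = 5.6292
T̂_Elif = 0.629(16.2) + 0.371(12.5) = 14.8273
Difference = 5.6292 − 14.8273 = -9.1981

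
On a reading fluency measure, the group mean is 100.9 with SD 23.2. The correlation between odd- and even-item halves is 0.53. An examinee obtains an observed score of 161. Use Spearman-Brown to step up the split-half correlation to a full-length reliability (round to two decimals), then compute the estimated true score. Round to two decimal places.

142.37

Spearman-Brown: ρ = 2r/(1 + r) = 2(0.53)/(1 + 0.53) = 1.060/1.53 = 0.6928 → 0.69
T̂ = 0.69(161) + 0.31(100.9) = 111.09 + 31.279 = 142.369 → 142.37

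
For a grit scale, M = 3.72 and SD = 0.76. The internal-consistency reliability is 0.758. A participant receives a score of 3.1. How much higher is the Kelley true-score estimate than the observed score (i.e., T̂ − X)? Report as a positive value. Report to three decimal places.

T̂ = ρX + (1 − ρ)μ
  = 0.758 × 3.1 + 0.242 × 3.72
  = 2.3498 + 0.90024
  = 3.25004
  ≈ 3.2500
T̂ − X = 3.2500 − 3.1 = 0.1500 → 0.150

0.150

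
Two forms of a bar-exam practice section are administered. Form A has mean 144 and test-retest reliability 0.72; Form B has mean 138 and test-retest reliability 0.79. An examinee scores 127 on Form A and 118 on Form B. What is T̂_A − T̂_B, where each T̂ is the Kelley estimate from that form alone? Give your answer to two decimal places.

9.56

T̂_A = 0.72(127) + 0.28(144) = 131.7600
T̂_B = 0.79(118) + 0.21(138) = 122.2000
T̂_A − T̂_B = 9.5600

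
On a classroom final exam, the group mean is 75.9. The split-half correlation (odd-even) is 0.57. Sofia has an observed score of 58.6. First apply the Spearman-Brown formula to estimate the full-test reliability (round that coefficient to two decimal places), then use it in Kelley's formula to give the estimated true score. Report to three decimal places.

63.271

Spearman-Brown: ρ = 2r/(1 + r) = 2(0.57)/(1 + 0.57) = 1.140/1.57 = 0.7261 → 0.73
T̂ = ρX + (1 − ρ)μ
  = 0.73 × 58.6 + 0.27 × 75.9
  = 42.778 + 20.493
  = 63.2710
  ≈ 63.271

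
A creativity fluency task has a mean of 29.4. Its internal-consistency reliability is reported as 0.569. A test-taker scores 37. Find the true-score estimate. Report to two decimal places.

T̂ = 0.569(37) + 0.431(29.4) = 21.053 + 12.6714 = 33.724 → 33.72

33.72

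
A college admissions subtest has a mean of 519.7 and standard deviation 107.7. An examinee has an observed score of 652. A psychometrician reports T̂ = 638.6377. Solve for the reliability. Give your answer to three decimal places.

T̂ = ρX + (1 − ρ)μ  ⇒  T̂ − μ = ρ(X − μ)
ρ = (T̂ − μ)/(X − μ) = (638.6377 − 519.7) / (652 − 519.7) = 118.9377 / 132.3 = 0.89900

0.899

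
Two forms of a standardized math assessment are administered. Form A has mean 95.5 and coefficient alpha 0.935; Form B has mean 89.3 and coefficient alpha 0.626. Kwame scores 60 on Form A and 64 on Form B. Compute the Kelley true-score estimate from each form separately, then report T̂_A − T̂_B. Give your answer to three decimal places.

-11.155

T̂_A = 0.935(60) + 0.065(95.5) = 62.30750
T̂_B = 0.626(64) + 0.374(89.3) = 73.46220
T̂_A − T̂_B = -11.15470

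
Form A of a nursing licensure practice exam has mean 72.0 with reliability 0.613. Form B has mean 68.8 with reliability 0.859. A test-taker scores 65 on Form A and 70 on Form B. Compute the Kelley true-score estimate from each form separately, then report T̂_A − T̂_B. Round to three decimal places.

T̂_A = 0.613(65) + 0.387(72.0) = 67.70900
T̂_B = 0.859(70) + 0.141(68.8) = 69.83080
T̂_A − T̂_B = -2.12180

-2.122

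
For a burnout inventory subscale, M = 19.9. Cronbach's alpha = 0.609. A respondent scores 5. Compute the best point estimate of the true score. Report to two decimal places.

T̂ = 0.609(5) + 0.391(19.9) = 3.045 + 7.7809 = 10.826 → 10.83

10.83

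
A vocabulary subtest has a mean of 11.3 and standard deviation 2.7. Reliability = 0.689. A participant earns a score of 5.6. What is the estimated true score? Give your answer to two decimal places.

T̂ = ρX + (1 − ρ)μ
  = 0.689 × 5.6 + 0.311 × 11.3
  = 3.8584 + 3.5143
  = 7.373
  ≈ 7.37

7.37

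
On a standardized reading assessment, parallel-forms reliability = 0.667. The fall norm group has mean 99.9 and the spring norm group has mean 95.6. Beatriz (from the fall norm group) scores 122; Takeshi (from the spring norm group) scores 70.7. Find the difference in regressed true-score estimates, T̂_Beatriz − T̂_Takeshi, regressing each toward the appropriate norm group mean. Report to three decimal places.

35.649

T̂_Beatriz = 0.667(122) + 0.333(99.9) = 114.64070
T̂_Takeshi = 0.667(70.7) + 0.333(95.6) = 78.99170
Difference = 114.64070 − 78.99170 = 35.64900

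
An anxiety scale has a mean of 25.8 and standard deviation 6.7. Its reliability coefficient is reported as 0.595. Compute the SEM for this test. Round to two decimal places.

SEM = SD · √(1 − ρ) = 6.7 × √0.405 = 6.7 × 0.6364 = 4.264

4.26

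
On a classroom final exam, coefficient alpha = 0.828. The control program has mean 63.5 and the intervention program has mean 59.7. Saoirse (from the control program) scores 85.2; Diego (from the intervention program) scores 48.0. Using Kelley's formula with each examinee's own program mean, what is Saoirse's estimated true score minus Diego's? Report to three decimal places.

T̂_Saoirse = 0.828(85.2) + 0.172(63.5) = 81.46760
T̂_Diego = 0.828(48.0) + 0.172(59.7) = 50.01240
Difference = 81.46760 − 50.01240 = 31.45520

31.455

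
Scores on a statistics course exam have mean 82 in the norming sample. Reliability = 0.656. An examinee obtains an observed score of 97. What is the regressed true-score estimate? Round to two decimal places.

91.84

T̂ = 0.656(97) + 0.344(82) = 63.632 + 28.208 = 91.840 → 91.84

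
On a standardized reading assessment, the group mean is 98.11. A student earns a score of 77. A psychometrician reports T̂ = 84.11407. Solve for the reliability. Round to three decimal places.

T̂ = ρX + (1 − ρ)μ  ⇒  T̂ − μ = ρ(X − μ)
ρ = (T̂ − μ)/(X − μ) = (84.11407 − 98.11) / (77 − 98.11) = -13.99593 / -21.11 = 0.66300

0.663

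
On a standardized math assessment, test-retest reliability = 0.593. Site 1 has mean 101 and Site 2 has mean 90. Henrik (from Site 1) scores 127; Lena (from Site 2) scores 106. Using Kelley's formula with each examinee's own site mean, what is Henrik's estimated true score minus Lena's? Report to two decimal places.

T̂_Henrik = 0.593(127) + 0.407(101) = 116.4180
T̂_Lena = 0.593(106) + 0.407(90) = 99.4880
Difference = 116.4180 − 99.4880 = 16.9300

16.93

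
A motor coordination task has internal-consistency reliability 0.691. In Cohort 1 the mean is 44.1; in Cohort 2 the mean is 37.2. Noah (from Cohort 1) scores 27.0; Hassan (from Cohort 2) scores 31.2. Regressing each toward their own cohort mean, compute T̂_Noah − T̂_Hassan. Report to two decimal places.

-0.77

T̂_Noah = 0.691(27.0) + 0.309(44.1) = 32.2839
T̂_Hassan = 0.691(31.2) + 0.309(37.2) = 33.0540
Difference = 32.2839 − 33.0540 = -0.7701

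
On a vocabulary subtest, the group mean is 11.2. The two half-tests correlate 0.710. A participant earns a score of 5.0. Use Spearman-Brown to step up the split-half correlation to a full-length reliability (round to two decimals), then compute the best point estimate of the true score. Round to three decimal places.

Spearman-Brown: ρ = 2r/(1 + r) = 2(0.710)/(1 + 0.710) = 1.4200/1.710 = 0.8304 → 0.83
T̂ = 0.83(5.0) + 0.17(11.2) = 4.150 + 1.904 = 6.0540 → 6.054

6.054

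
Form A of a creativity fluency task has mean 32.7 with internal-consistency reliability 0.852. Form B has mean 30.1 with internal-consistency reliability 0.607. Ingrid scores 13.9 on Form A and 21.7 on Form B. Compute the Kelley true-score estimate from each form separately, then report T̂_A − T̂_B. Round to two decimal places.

-8.32

T̂_A = 0.852(13.9) + 0.148(32.7) = 16.6824
T̂_B = 0.607(21.7) + 0.393(30.1) = 25.0012
T̂_A − T̂_B = -8.3188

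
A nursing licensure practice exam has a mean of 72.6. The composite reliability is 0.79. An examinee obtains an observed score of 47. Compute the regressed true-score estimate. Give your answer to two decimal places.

T̂ = ρX + (1 − ρ)μ
  = 0.79 × 47 + 0.21 × 72.6
  = 37.13 + 15.246
  = 52.376
  ≈ 52.38

52.38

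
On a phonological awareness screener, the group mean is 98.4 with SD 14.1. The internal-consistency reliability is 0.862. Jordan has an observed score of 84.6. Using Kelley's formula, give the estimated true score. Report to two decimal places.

86.50

Kelley's formula gives T̂ = 0.862·84.6 + 0.138·98.4 = 72.9252 + 13.5792 = 86.504.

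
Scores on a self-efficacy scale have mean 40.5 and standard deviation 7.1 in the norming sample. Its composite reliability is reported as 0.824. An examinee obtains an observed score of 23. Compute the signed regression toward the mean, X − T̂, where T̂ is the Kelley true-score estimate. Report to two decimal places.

T̂ = 0.824(23) + 0.176(40.5) = 18.952 + 7.1280 = 26.0800 → 26.080
X − T̂ = 23 − 26.080 = -3.080 → -3.08

-3.08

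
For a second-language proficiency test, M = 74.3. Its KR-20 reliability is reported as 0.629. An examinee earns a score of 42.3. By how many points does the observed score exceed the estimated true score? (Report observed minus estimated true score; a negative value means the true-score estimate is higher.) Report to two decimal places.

Kelley's formula gives T̂ = 0.629·42.3 + 0.371·74.3 = 26.6067 + 27.5653 = 54.1720.
X − T̂ = 42.3 − 54.172 = -11.872 → -11.87

-11.87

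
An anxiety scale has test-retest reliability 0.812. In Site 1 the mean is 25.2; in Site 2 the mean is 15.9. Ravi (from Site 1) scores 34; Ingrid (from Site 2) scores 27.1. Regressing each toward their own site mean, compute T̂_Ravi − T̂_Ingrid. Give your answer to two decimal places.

T̂_Ravi = 0.812(34) + 0.188(25.2) = 32.3456
T̂_Ingrid = 0.812(27.1) + 0.188(15.9) = 24.9944
Difference = 32.3456 − 24.9944 = 7.3512

7.35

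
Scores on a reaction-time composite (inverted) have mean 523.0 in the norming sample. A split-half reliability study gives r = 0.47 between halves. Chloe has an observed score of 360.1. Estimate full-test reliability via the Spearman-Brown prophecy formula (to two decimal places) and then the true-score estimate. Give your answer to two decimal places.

Spearman-Brown: ρ = 2r/(1 + r) = 2(0.47)/(1 + 0.47) = 0.940/1.47 = 0.6395 → 0.64
T̂ = ρX + (1 − ρ)μ
  = 0.64 × 360.1 + 0.36 × 523.0
  = 230.464 + 188.280
  = 418.744
  ≈ 418.74

418.74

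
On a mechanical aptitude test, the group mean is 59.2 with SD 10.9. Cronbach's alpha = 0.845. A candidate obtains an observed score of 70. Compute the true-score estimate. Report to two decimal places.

68.33

Weight the observed score by reliability and the mean by (1 − reliability): T̂ = 0.845·70 + 0.155·59.2 = 59.150 + 9.1760 = 68.326.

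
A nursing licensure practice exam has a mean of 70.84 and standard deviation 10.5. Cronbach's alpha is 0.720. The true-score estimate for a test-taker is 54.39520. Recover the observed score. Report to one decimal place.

T̂ = ρX + (1 − ρ)μ  ⇒  X = (T̂ − (1 − ρ)μ) / ρ
X = (54.39520 − 0.280 × 70.84) / 0.720 = (54.39520 − 19.83520) / 0.720 = 34.56000 / 0.720 = 48.000

48.0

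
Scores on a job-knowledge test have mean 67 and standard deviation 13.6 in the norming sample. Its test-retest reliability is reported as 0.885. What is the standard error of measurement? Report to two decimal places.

4.61

SEM = SD · √(1 − ρ) = 13.6 × √0.115 = 13.6 × 0.3391 = 4.612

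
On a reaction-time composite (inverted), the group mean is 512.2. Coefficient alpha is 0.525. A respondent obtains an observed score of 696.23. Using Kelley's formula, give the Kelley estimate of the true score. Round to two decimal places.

608.82

Regress the observed score toward the mean by the unreliability: T̂ = 0.525·696.23 + 0.475·512.2 = 365.52075 + 243.2950 = 608.816.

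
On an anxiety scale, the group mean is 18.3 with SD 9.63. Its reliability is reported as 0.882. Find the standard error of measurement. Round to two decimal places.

3.31

SEM = SD · √(1 − ρ) = 9.63 × √0.118 = 9.63 × 0.3435 = 3.308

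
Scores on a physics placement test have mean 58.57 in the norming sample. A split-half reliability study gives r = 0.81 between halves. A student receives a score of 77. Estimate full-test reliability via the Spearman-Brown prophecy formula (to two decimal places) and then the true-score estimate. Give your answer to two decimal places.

75.16

Spearman-Brown: ρ = 2r/(1 + r) = 2(0.81)/(1 + 0.81) = 1.620/1.81 = 0.8950 → 0.90
T̂ = 0.90(77) + 0.10(58.57) = 69.30 + 5.8570 = 75.157 → 75.16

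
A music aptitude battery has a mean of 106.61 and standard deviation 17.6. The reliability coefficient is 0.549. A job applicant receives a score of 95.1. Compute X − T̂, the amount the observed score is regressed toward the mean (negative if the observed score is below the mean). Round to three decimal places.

-5.191

T̂ = 0.549(95.1) + 0.451(106.61) = 52.2099 + 48.08111 = 100.29101 → 100.2910
X − T̂ = 95.1 − 100.2910 = -5.1910 → -5.191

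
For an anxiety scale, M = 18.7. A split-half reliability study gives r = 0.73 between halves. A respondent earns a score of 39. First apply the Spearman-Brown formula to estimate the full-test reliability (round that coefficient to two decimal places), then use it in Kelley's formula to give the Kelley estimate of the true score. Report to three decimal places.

Spearman-Brown: ρ = 2r/(1 + r) = 2(0.73)/(1 + 0.73) = 1.460/1.73 = 0.8439 → 0.84
Weight the observed score by reliability and the mean by (1 − reliability): T̂ = 0.84·39 + 0.16·18.7 = 32.76 + 2.992 = 35.7520.

35.752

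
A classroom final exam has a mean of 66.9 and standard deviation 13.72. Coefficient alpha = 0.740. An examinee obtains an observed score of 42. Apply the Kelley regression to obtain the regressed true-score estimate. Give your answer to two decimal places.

T̂ = ρX + (1 − ρ)μ
  = 0.740 × 42 + 0.260 × 66.9
  = 31.080 + 17.3940
  = 48.474
  ≈ 48.47

48.47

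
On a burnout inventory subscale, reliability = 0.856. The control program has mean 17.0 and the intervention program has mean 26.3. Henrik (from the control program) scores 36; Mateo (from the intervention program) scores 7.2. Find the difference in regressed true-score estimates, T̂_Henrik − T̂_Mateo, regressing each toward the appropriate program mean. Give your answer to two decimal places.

23.31

T̂_Henrik = 0.856(36) + 0.144(17.0) = 33.2640
T̂_Mateo = 0.856(7.2) + 0.144(26.3) = 9.9504
Difference = 33.2640 − 9.9504 = 23.3136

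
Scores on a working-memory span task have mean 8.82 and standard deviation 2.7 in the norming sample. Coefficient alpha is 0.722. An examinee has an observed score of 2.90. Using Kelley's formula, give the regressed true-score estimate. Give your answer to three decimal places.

Weight the observed score by reliability and the mean by (1 − reliability): T̂ = 0.722·2.90 + 0.278·8.82 = 2.09380 + 2.45196 = 4.5458.

4.546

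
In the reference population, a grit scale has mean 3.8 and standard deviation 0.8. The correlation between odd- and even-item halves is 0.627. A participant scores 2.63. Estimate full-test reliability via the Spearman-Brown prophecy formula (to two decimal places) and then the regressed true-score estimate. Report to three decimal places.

Spearman-Brown: ρ = 2r/(1 + r) = 2(0.627)/(1 + 0.627) = 1.2540/1.627 = 0.7707 → 0.77
T̂ = 0.77(2.63) + 0.23(3.8) = 2.0251 + 0.874 = 2.8991 → 2.899

2.899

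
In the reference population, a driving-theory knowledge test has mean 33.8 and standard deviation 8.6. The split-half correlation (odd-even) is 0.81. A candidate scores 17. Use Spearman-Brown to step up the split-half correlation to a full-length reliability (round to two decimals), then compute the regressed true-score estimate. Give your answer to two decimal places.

18.68

Spearman-Brown: ρ = 2r/(1 + r) = 2(0.81)/(1 + 0.81) = 1.620/1.81 = 0.8950 → 0.90
T̂ = 0.90(17) + 0.10(33.8) = 15.30 + 3.380 = 18.680 → 18.68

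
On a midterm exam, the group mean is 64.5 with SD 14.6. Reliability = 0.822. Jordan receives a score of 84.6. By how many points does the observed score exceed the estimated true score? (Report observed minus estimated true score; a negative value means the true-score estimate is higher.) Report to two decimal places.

3.58

Weight the observed score by reliability and the mean by (1 − reliability): T̂ = 0.822·84.6 + 0.178·64.5 = 69.5412 + 11.4810 = 81.0222.
X − T̂ = 84.6 − 81.022 = 3.578 → 3.58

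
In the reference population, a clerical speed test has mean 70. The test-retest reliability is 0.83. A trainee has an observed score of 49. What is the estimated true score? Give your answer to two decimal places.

T̂ = ρX + (1 − ρ)μ
  = 0.83 × 49 + 0.17 × 70
  = 40.67 + 11.90
  = 52.570
  ≈ 52.57

52.57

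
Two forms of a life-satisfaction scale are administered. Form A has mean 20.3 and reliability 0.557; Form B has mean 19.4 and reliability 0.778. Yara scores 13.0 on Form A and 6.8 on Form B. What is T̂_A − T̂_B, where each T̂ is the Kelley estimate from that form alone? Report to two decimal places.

6.64

T̂_A = 0.557(13.0) + 0.443(20.3) = 16.2339
T̂_B = 0.778(6.8) + 0.222(19.4) = 9.5972
T̂_A − T̂_B = 6.6367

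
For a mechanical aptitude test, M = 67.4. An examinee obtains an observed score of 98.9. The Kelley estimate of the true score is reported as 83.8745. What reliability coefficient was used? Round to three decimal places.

0.523

T̂ = ρX + (1 − ρ)μ  ⇒  T̂ − μ = ρ(X − μ)
ρ = (T̂ − μ)/(X − μ) = (83.8745 − 67.4) / (98.9 − 67.4) = 16.4745 / 31.5 = 0.52300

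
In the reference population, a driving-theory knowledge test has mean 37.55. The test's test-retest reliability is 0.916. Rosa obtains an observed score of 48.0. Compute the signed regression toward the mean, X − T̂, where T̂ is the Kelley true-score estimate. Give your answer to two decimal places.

0.88

T̂ = ρX + (1 − ρ)μ
  = 0.916 × 48.0 + 0.084 × 37.55
  = 43.9680 + 3.15420
  = 47.1222
  ≈ 47.122
X − T̂ = 48.0 − 47.122 = 0.878 → 0.88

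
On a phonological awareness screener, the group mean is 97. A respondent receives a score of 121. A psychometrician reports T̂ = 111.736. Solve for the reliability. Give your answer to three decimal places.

T̂ = ρX + (1 − ρ)μ  ⇒  T̂ − μ = ρ(X − μ)
ρ = (T̂ − μ)/(X − μ) = (111.736 − 97) / (121 − 97) = 14.736 / 24.0 = 0.61400

0.614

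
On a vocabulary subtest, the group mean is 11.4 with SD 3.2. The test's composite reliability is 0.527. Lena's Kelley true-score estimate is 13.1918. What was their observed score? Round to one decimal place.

T̂ = ρX + (1 − ρ)μ  ⇒  X = (T̂ − (1 − ρ)μ) / ρ
X = (13.1918 − 0.473 × 11.4) / 0.527 = (13.1918 − 5.3922) / 0.527 = 7.7996 / 0.527 = 14.800

14.8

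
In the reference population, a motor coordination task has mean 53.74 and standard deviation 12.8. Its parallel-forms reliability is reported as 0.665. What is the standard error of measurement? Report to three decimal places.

SEM = SD · √(1 − ρ) = 12.8 × √0.335 = 12.8 × 0.5788 = 7.4085

7.409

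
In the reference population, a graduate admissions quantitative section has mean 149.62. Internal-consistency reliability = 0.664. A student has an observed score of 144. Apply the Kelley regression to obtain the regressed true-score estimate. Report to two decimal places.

145.89

T̂ = 0.664(144) + 0.336(149.62) = 95.616 + 50.27232 = 145.888 → 145.89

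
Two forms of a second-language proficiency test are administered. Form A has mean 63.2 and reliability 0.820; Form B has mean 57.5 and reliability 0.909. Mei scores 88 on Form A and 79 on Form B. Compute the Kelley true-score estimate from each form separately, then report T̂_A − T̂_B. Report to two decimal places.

6.49

T̂_A = 0.820(88) + 0.180(63.2) = 83.5360
T̂_B = 0.909(79) + 0.091(57.5) = 77.0435
T̂_A − T̂_B = 6.4925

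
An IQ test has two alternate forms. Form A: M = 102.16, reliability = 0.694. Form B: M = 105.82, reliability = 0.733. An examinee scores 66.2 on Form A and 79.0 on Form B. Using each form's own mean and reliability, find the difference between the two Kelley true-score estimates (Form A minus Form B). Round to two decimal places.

T̂_A = 0.694(66.2) + 0.306(102.16) = 77.2038
T̂_B = 0.733(79.0) + 0.267(105.82) = 86.1609
T̂_A − T̂_B = -8.9572

-8.96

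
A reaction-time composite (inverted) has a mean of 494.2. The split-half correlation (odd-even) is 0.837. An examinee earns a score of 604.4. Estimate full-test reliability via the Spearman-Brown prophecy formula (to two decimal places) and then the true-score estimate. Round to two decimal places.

Spearman-Brown: ρ = 2r/(1 + r) = 2(0.837)/(1 + 0.837) = 1.6740/1.837 = 0.9113 → 0.91
Kelley's formula gives T̂ = 0.91·604.4 + 0.09·494.2 = 550.004 + 44.478 = 594.482.

594.48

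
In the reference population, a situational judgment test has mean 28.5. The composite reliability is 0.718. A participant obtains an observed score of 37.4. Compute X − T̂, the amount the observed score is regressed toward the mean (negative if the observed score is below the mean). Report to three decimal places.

T̂ = ρX + (1 − ρ)μ
  = 0.718 × 37.4 + 0.282 × 28.5
  = 26.8532 + 8.0370
  = 34.89020
  ≈ 34.8902
X − T̂ = 37.4 − 34.8902 = 2.5098 → 2.510

2.510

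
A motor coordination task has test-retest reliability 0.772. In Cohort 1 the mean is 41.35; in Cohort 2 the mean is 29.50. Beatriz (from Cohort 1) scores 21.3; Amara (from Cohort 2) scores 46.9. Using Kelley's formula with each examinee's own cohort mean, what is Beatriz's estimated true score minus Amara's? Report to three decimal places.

-17.061

T̂_Beatriz = 0.772(21.3) + 0.228(41.35) = 25.87140
T̂_Amara = 0.772(46.9) + 0.228(29.50) = 42.93280
Difference = 25.87140 − 42.93280 = -17.06140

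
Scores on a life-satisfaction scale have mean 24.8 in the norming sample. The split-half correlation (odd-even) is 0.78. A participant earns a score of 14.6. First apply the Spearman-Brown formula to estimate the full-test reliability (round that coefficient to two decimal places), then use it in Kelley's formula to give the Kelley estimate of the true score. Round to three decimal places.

Spearman-Brown: ρ = 2r/(1 + r) = 2(0.78)/(1 + 0.78) = 1.560/1.78 = 0.8764 → 0.88
T̂ = 0.88(14.6) + 0.12(24.8) = 12.848 + 2.976 = 15.8240 → 15.824

15.824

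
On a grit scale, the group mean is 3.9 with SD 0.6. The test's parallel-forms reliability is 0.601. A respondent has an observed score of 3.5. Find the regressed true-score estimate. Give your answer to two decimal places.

3.66

Kelley's formula gives T̂ = 0.601·3.5 + 0.399·3.9 = 2.1035 + 1.5561 = 3.660.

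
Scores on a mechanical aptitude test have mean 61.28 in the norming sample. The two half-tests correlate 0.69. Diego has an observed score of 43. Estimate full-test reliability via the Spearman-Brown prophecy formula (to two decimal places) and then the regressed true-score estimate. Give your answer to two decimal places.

Spearman-Brown: ρ = 2r/(1 + r) = 2(0.69)/(1 + 0.69) = 1.380/1.69 = 0.8166 → 0.82
Regress the observed score toward the mean by the unreliability: T̂ = 0.82·43 + 0.18·61.28 = 35.26 + 11.0304 = 46.290.

46.29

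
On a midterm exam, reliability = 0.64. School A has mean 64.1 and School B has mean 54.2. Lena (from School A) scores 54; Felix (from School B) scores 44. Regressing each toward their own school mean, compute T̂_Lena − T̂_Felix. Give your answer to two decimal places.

9.96

T̂_Lena = 0.64(54) + 0.36(64.1) = 57.6360
T̂_Felix = 0.64(44) + 0.36(54.2) = 47.6720
Difference = 57.6360 − 47.6720 = 9.9640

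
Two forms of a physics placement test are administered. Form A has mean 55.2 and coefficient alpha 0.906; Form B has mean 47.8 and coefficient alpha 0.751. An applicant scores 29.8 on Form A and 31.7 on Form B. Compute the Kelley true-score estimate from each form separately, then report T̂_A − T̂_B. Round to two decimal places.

-3.52

T̂_A = 0.906(29.8) + 0.094(55.2) = 32.1876
T̂_B = 0.751(31.7) + 0.249(47.8) = 35.7089
T̂_A − T̂_B = -3.5213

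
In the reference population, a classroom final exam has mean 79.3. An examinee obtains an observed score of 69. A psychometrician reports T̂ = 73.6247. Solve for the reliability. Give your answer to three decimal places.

T̂ = ρX + (1 − ρ)μ  ⇒  T̂ − μ = ρ(X − μ)
ρ = (T̂ − μ)/(X − μ) = (73.6247 − 79.3) / (69 − 79.3) = -5.6753 / -10.3 = 0.55100

0.551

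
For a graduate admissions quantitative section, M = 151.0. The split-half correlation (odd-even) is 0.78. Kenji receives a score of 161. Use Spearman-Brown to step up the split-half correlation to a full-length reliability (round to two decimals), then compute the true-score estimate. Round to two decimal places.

159.80

Spearman-Brown: ρ = 2r/(1 + r) = 2(0.78)/(1 + 0.78) = 1.560/1.78 = 0.8764 → 0.88
T̂ = ρX + (1 − ρ)μ
  = 0.88 × 161 + 0.12 × 151.0
  = 141.68 + 18.120
  = 159.800
  ≈ 159.80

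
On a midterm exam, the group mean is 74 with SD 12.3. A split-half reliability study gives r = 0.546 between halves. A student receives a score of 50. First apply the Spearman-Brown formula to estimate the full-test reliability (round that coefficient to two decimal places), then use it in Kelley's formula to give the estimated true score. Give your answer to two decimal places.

56.96

Spearman-Brown: ρ = 2r/(1 + r) = 2(0.546)/(1 + 0.546) = 1.0920/1.546 = 0.7063 → 0.71
T̂ = 0.71(50) + 0.29(74) = 35.50 + 21.46 = 56.960 → 56.96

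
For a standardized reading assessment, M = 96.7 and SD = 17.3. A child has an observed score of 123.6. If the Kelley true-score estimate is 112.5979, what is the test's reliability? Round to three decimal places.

T̂ = ρX + (1 − ρ)μ  ⇒  T̂ − μ = ρ(X − μ)
ρ = (T̂ − μ)/(X − μ) = (112.5979 − 96.7) / (123.6 − 96.7) = 15.8979 / 26.9 = 0.59100

0.591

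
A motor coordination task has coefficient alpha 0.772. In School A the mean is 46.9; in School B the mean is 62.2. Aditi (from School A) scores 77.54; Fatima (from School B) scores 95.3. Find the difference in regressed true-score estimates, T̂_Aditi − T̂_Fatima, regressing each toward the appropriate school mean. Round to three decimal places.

T̂_Aditi = 0.772(77.54) + 0.228(46.9) = 70.55408
T̂_Fatima = 0.772(95.3) + 0.228(62.2) = 87.75320
Difference = 70.55408 − 87.75320 = -17.19912

-17.199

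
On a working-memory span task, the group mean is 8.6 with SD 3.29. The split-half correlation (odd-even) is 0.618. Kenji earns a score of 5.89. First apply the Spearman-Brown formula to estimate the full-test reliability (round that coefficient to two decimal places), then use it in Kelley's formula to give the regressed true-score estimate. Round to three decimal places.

6.540

Spearman-Brown: ρ = 2r/(1 + r) = 2(0.618)/(1 + 0.618) = 1.2360/1.618 = 0.7639 → 0.76
Weight the observed score by reliability and the mean by (1 − reliability): T̂ = 0.76·5.89 + 0.24·8.6 = 4.4764 + 2.064 = 6.5404.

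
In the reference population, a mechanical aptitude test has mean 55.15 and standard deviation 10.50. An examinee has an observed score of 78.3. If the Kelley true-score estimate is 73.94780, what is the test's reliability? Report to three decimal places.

T̂ = ρX + (1 − ρ)μ  ⇒  T̂ − μ = ρ(X − μ)
ρ = (T̂ − μ)/(X − μ) = (73.94780 − 55.15) / (78.3 − 55.15) = 18.79780 / 23.15 = 0.81200

0.812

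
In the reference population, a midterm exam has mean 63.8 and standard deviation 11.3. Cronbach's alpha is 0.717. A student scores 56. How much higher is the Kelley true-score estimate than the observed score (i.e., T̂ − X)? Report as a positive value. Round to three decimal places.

2.207

T̂ = ρX + (1 − ρ)μ
  = 0.717 × 56 + 0.283 × 63.8
  = 40.152 + 18.0554
  = 58.20740
  ≈ 58.2074
T̂ − X = 58.2074 − 56 = 2.2074 → 2.207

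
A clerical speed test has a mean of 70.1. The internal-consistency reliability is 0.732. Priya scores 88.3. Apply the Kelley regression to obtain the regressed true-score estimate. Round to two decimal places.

T̂ = ρX + (1 − ρ)μ
  = 0.732 × 88.3 + 0.268 × 70.1
  = 64.6356 + 18.7868
  = 83.422
  ≈ 83.42

83.42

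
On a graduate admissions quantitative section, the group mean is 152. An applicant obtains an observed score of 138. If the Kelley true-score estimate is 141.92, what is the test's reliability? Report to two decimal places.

0.72

T̂ = ρX + (1 − ρ)μ  ⇒  T̂ − μ = ρ(X − μ)
ρ = (T̂ − μ)/(X − μ) = (141.92 − 152) / (138 − 152) = -10.08 / -14.0 = 0.7200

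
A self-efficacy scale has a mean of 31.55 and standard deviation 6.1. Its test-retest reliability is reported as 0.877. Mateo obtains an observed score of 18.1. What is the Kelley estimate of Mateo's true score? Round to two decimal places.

19.75

T̂ = 0.877(18.1) + 0.123(31.55) = 15.8737 + 3.88065 = 19.754 → 19.75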